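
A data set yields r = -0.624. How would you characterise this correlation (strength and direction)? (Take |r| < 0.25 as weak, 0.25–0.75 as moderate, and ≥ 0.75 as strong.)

r = -0.624 < 0 so the relationship is negative.
|r| = 0.624, which falls in the moderate range.

moderate negative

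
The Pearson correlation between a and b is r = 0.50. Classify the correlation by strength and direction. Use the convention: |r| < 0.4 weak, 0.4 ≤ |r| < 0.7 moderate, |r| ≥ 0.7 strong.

moderate positive

r = 0.50 > 0 so the relationship is positive.
|r| = 0.50, which falls in the moderate range.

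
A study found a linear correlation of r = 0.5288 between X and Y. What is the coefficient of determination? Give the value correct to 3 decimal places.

0.280

r² = (0.5288)² = 0.280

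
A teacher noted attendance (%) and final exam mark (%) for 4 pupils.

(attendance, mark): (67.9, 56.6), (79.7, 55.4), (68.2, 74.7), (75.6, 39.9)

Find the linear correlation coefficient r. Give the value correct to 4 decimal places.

n = 4, Σx = 291.4, Σy = 226.6, Σx² = 21329.1, Σy² = 13444.82, Σxy = 16369.5
nΣxy − ΣxΣy = 65478 − 66031.24 = -553.24
nΣx² − (Σx)² = 85316.4 − 84913.96 = 402.44; nΣy² − (Σy)² = 53779.28 − 51347.56 = 2431.72
r = -553.24 / √(402.44 × 2431.72) = -553.24 / 989.2529 ≈ -0.5593

-0.5593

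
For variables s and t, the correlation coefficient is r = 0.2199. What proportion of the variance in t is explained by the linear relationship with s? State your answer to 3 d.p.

0.048

r² = (0.2199)² = 0.048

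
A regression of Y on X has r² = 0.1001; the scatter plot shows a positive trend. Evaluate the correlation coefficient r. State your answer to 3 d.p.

|r| = √0.1001 = 0.316
The association is positive, so r = 0.316.

0.316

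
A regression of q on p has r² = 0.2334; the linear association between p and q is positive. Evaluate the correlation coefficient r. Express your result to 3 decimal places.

|r| = √0.2334 = 0.483
The association is positive, so r = 0.483.

0.483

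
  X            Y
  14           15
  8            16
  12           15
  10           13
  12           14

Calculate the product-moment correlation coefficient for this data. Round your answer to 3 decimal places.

n = 5, ΣX = 56, ΣY = 73, ΣX² = 648, ΣY² = 1071, ΣXY = 816
nΣXY − ΣXΣY = 4080 − 4088 = -8
nΣX² − (ΣX)² = 3240 − 3136 = 104; nΣY² − (ΣY)² = 5355 − 5329 = 26
r = -8 / √(104 × 26) = -8 / 52.0000 ≈ -0.154

-0.154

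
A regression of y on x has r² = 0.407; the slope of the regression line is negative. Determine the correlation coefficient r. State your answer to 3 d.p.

|r| = √0.407 = 0.638
The association is negative, so r = −0.638.

-0.638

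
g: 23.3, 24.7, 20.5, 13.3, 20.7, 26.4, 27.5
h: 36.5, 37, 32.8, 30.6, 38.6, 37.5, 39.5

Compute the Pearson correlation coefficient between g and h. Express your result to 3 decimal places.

n = 7, Σg = 156.4, Σh = 252.5, Σg² = 3631.82, Σh² = 9169.91, Σgh = 5719
nΣgh − ΣgΣh = 40033 − 39491 = 542
nΣg² − (Σg)² = 25422.74 − 24460.96 = 961.78; nΣh² − (Σh)² = 64189.37 − 63756.25 = 433.12
r = 542 / √(961.78 × 433.12) = 542 / 645.4194 ≈ 0.840

0.840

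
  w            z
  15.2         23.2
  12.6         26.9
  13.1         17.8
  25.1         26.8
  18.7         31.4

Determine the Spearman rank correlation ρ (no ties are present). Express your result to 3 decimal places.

Rank w: 3, 1, 2, 5, 4
Rank z: 2, 4, 1, 3, 5
d = rank(w) − rank(z): 1, -3, 1, 2, -1; Σd² = 16
ρ = 1 − 6Σd² / [n(n²−1)] = 1 − 6×16 / (5×24) = 1 − 96/120 ≈ 0.200

0.200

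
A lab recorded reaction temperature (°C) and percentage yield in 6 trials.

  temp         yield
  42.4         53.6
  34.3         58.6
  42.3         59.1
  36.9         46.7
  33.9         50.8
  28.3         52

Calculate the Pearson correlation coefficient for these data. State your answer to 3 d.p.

n = 6, Σx = 218.1, Σy = 320.8, Σx² = 8075.25, Σy² = 17265.26, Σxy = 11699.5
nΣxy − ΣxΣy = 70197 − 69966.48 = 230.52
nΣx² − (Σx)² = 48451.5 − 47567.61 = 883.89; nΣy² − (Σy)² = 103591.56 − 102912.64 = 678.92
r = 230.52 / √(883.89 × 678.92) = 230.52 / 774.6551 ≈ 0.298

0.298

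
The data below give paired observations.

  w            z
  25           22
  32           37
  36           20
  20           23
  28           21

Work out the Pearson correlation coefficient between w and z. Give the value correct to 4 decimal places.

n = 5, Σw = 141, Σz = 123, Σw² = 4129, Σz² = 3223, Σwz = 3502
nΣwz − ΣwΣz = 17510 − 17343 = 167
nΣw² − (Σw)² = 20645 − 19881 = 764; nΣz² − (Σz)² = 16115 − 15129 = 986
r = 167 / √(764 × 986) = 167 / 867.9309 ≈ 0.1924

0.1924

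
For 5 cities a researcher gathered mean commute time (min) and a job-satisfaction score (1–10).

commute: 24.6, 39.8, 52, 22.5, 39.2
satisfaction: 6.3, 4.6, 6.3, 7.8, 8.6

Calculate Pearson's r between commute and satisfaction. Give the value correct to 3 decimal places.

n = 5, Σx = 178.1, Σy = 33.6, Σx² = 6936.09, Σy² = 235.34, Σxy = 1178.28
nΣxy − ΣxΣy = 5891.4 − 5984.16 = -92.76
nΣx² − (Σx)² = 34680.45 − 31719.61 = 2960.84; nΣy² − (Σy)² = 1176.7 − 1128.96 = 47.74
r = -92.76 / √(2960.84 × 47.74) = -92.76 / 375.9661 ≈ -0.247

-0.247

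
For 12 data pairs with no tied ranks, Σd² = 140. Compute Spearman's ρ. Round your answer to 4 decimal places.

0.5105

ρ = 1 − 6Σd² / [n(n²−1)] = 1 − 6×140 / (12×143)
  = 1 − 840/1716 = 1 − 0.48951 ≈ 0.5105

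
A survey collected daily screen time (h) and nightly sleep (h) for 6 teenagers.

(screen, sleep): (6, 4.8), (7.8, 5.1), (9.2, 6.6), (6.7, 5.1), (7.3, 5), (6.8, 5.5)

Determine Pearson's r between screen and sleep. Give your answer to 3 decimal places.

0.838

n = 6, Σx = 43.8, Σy = 32.1, Σx² = 325.9, Σy² = 173.87, Σxy = 237.37
nΣxy − ΣxΣy = 1424.22 − 1405.98 = 18.24
nΣx² − (Σx)² = 1955.4 − 1918.44 = 36.96; nΣy² − (Σy)² = 1043.22 − 1030.41 = 12.81
r = 18.24 / √(36.96 × 12.81) = 18.24 / 21.7591 ≈ 0.838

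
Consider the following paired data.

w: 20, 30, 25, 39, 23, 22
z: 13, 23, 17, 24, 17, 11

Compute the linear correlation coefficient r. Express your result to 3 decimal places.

n = 6, Σw = 159, Σz = 105, Σw² = 4459, Σz² = 1973, Σwz = 2944
nΣwz − ΣwΣz = 17664 − 16695 = 969
nΣw² − (Σw)² = 26754 − 25281 = 1473; nΣz² − (Σz)² = 11838 − 11025 = 813
r = 969 / √(1473 × 813) = 969 / 1094.3258 ≈ 0.885

0.885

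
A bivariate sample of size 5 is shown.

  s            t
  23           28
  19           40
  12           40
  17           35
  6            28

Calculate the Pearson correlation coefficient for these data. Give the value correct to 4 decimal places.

0.0859

n = 5, Σs = 77, Σt = 171, Σs² = 1359, Σt² = 5993, Σst = 2647
nΣst − ΣsΣt = 13235 − 13167 = 68
nΣs² − (Σs)² = 6795 − 5929 = 866; nΣt² − (Σt)² = 29965 − 29241 = 724
r = 68 / √(866 × 724) = 68 / 791.8232 ≈ 0.0859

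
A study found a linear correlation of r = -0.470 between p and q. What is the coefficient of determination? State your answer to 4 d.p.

0.2209

r² = (-0.470)² = 0.2209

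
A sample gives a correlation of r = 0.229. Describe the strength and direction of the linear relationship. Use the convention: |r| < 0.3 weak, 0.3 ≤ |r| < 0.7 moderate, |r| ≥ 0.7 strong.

r = 0.229 > 0 so the relationship is positive.
|r| = 0.229, which falls in the weak range.

weak positive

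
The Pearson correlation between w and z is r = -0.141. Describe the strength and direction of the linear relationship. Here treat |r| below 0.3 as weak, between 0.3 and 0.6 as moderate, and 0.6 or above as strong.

weak negative

r = -0.141 < 0 so the relationship is negative.
|r| = 0.141, which falls in the weak range.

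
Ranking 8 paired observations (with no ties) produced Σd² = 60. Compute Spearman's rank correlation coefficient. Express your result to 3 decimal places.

0.286

ρ = 1 − 6Σd² / [n(n²−1)] = 1 − 6×60 / (8×63)
  = 1 − 360/504 = 1 − 0.7143 ≈ 0.286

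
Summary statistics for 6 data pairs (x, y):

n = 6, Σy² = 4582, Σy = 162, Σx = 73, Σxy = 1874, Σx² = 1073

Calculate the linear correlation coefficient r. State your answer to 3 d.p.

r = (nΣxy − ΣxΣy) / √[(nΣx² − (Σx)²)(nΣy² − (Σy)²)]
Numerator: 6×1874 − 73×162 = -582
Denominator: √[(6438 − 5329)(27492 − 26244)] = √[1109 × 1248] = 1176.4489
r = -582 / 1176.4489 ≈ -0.495

-0.495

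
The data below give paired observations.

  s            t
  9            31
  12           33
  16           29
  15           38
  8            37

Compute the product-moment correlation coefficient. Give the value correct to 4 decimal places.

n = 5, Σs = 60, Σt = 168, Σs² = 770, Σt² = 5704, Σst = 2005
nΣst − ΣsΣt = 10025 − 10080 = -55
nΣs² − (Σs)² = 3850 − 3600 = 250; nΣt² − (Σt)² = 28520 − 28224 = 296
r = -55 / √(250 × 296) = -55 / 272.0294 ≈ -0.2022

-0.2022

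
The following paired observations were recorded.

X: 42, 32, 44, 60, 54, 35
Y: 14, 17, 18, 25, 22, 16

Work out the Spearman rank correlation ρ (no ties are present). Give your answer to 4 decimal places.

0.7714

Rank X: 3, 1, 4, 6, 5, 2
Rank Y: 1, 3, 4, 6, 5, 2
d = rank(X) − rank(Y): 2, -2, 0, 0, 0, 0; Σd² = 8
ρ = 1 − 6Σd² / [n(n²−1)] = 1 − 6×8 / (6×35) = 1 − 48/210 ≈ 0.7714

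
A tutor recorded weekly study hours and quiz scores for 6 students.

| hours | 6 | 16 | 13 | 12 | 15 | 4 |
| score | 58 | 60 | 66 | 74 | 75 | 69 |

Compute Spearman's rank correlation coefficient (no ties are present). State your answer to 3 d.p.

Rank hours: 2, 6, 4, 3, 5, 1
Rank score: 1, 2, 3, 5, 6, 4
d = rank(hours) − rank(score): 1, 4, 1, -2, -1, -3; Σd² = 32
ρ = 1 − 6Σd² / [n(n²−1)] = 1 − 6×32 / (6×35) = 1 − 192/210 ≈ 0.086

0.086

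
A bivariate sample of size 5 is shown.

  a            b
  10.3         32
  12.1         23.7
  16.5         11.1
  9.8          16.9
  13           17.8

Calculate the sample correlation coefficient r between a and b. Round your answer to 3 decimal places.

-0.663

n = 5, Σa = 61.7, Σb = 101.5, Σa² = 789.79, Σb² = 2311.35, Σab = 1196.54
nΣab − ΣaΣb = 5982.7 − 6262.55 = -279.85
nΣa² − (Σa)² = 3948.95 − 3806.89 = 142.06; nΣb² − (Σb)² = 11556.75 − 10302.25 = 1254.5
r = -279.85 / √(142.06 × 1254.5) = -279.85 / 422.1543 ≈ -0.663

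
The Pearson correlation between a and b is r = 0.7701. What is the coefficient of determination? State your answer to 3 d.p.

r² = (0.7701)² = 0.593

0.593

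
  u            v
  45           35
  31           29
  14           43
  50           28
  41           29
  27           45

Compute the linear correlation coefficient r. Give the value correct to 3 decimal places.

-0.729

n = 6, Σu = 208, Σv = 209, Σu² = 8092, Σv² = 7565, Σuv = 6880
nΣuv − ΣuΣv = 41280 − 43472 = -2192
nΣu² − (Σu)² = 48552 − 43264 = 5288; nΣv² − (Σv)² = 45390 − 43681 = 1709
r = -2192 / √(5288 × 1709) = -2192 / 3006.1923 ≈ -0.729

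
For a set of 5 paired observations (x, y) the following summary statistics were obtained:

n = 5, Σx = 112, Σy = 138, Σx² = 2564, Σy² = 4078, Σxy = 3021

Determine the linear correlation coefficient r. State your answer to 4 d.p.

-0.5759

r = (nΣxy − ΣxΣy) / √[(nΣx² − (Σx)²)(nΣy² − (Σy)²)]
Numerator: 5×3021 − 112×138 = -351
Denominator: √[(12820 − 12544)(20390 − 19044)] = √[276 × 1346] = 609.5047
r = -351 / 609.5047 ≈ -0.5759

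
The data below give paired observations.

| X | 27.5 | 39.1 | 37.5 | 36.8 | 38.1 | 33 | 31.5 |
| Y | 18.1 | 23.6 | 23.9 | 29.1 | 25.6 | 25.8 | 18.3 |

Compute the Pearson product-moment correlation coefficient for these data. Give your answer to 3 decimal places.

n = 7, ΣX = 243.5, ΣY = 164.4, ΣX² = 8578.41, ΣY² = 3958.48, ΣXY = 5790.85
nΣXY − ΣXΣY = 40535.95 − 40031.4 = 504.55
nΣX² − (ΣX)² = 60048.87 − 59292.25 = 756.62; nΣY² − (ΣY)² = 27709.36 − 27027.36 = 682
r = 504.55 / √(756.62 × 682) = 504.55 / 718.3417 ≈ 0.702

0.702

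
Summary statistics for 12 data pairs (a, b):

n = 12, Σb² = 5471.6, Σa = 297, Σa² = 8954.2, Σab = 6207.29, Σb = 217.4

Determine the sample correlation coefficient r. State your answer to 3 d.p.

r = (nΣab − ΣaΣb) / √[(nΣa² − (Σa)²)(nΣb² − (Σb)²)]
Numerator: 12×6207.29 − 297×217.4 = 9919.68
Denominator: √[(107450.4 − 88209)(65659.2 − 47262.76)] = √[19241.4 × 18396.44] = 18814.1771
r = 9919.68 / 18814.1771 ≈ 0.527

0.527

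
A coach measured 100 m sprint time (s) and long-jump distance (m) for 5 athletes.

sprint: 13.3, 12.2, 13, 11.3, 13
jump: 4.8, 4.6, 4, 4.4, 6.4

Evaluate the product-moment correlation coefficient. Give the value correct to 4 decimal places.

0.3094

n = 5, Σx = 62.8, Σy = 24.2, Σx² = 791.42, Σy² = 120.52, Σxy = 304.88
nΣxy − ΣxΣy = 1524.4 − 1519.76 = 4.64
nΣx² − (Σx)² = 3957.1 − 3943.84 = 13.26; nΣy² − (Σy)² = 602.6 − 585.64 = 16.96
r = 4.64 / √(13.26 × 16.96) = 4.64 / 14.9963 ≈ 0.3094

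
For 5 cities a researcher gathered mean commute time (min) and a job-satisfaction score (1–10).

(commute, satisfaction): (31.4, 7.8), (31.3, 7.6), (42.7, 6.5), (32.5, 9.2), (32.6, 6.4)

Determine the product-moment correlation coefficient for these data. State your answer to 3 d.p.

n = 5, Σx = 170.5, Σy = 37.5, Σx² = 5907.95, Σy² = 286.45, Σxy = 1267.99
nΣxy − ΣxΣy = 6339.95 − 6393.75 = -53.8
nΣx² − (Σx)² = 29539.75 − 29070.25 = 469.5; nΣy² − (Σy)² = 1432.25 − 1406.25 = 26
r = -53.8 / √(469.5 × 26) = -53.8 / 110.4853 ≈ -0.487

-0.487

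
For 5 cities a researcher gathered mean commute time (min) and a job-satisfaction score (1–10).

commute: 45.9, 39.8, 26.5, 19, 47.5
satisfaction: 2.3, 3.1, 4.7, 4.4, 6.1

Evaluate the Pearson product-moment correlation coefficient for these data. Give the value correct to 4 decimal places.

n = 5, Σx = 178.7, Σy = 20.6, Σx² = 7010.35, Σy² = 93.56, Σxy = 726.85
nΣxy − ΣxΣy = 3634.25 − 3681.22 = -46.97
nΣx² − (Σx)² = 35051.75 − 31933.69 = 3118.06; nΣy² − (Σy)² = 467.8 − 424.36 = 43.44
r = -46.97 / √(3118.06 × 43.44) = -46.97 / 368.0333 ≈ -0.1276

-0.1276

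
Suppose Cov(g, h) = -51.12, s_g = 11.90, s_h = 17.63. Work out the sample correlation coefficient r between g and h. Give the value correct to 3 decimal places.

-0.244

r = Cov(g,h) / (s_g · s_h) = -51.12 / (11.90 × 17.63)
  = -51.12 / 209.7970 ≈ -0.244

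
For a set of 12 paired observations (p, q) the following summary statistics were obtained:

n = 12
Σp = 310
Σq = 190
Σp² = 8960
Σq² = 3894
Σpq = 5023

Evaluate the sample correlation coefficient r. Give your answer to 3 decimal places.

0.125

r = (nΣpq − ΣpΣq) / √[(nΣp² − (Σp)²)(nΣq² − (Σq)²)]
Numerator: 12×5023 − 310×190 = 1376
Denominator: √[(107520 − 96100)(46728 − 36100)] = √[11420 × 10628] = 11016.8852
r = 1376 / 11016.8852 ≈ 0.125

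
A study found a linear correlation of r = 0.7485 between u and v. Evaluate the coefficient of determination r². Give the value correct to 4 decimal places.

r² = (0.7485)² = 0.5603

0.5603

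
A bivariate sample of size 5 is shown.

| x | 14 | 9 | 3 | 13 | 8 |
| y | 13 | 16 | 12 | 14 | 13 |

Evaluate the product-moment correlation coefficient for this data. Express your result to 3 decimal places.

0.330

n = 5, Σx = 47, Σy = 68, Σx² = 519, Σy² = 934, Σxy = 648
nΣxy − ΣxΣy = 3240 − 3196 = 44
nΣx² − (Σx)² = 2595 − 2209 = 386; nΣy² − (Σy)² = 4670 − 4624 = 46
r = 44 / √(386 × 46) = 44 / 133.2516 ≈ 0.330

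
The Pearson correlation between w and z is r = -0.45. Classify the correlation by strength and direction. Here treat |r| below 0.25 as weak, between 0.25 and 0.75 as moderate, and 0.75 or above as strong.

r = -0.45 < 0 so the relationship is negative.
|r| = 0.45, which falls in the moderate range.

moderate negative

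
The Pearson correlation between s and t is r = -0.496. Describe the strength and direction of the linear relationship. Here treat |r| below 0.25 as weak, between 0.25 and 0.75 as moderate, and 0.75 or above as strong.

r = -0.496 < 0 so the relationship is negative.
|r| = 0.496, which falls in the moderate range.

moderate negative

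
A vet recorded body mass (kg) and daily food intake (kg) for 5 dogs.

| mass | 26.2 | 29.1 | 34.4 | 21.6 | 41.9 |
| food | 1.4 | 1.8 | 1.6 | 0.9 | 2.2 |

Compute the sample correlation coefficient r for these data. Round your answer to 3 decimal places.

0.907

n = 5, Σx = 153.2, Σy = 7.9, Σx² = 4938.78, Σy² = 13.41, Σxy = 255.72
nΣxy − ΣxΣy = 1278.6 − 1210.28 = 68.32
nΣx² − (Σx)² = 24693.9 − 23470.24 = 1223.66; nΣy² − (Σy)² = 67.05 − 62.41 = 4.64
r = 68.32 / √(1223.66 × 4.64) = 68.32 / 75.3511 ≈ 0.907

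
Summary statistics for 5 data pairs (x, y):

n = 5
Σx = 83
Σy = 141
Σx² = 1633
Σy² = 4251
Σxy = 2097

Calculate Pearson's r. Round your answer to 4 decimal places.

r = (nΣxy − ΣxΣy) / √[(nΣx² − (Σx)²)(nΣy² − (Σy)²)]
Numerator: 5×2097 − 83×141 = -1218
Denominator: √[(8165 − 6889)(21255 − 19881)] = √[1276 × 1374] = 1324.0937
r = -1218 / 1324.0937 ≈ -0.9199

-0.9199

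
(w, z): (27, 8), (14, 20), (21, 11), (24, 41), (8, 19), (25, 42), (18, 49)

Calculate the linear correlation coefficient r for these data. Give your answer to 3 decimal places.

n = 7, Σw = 137, Σz = 190, Σw² = 2955, Σz² = 6792, Σwz = 3795
nΣwz − ΣwΣz = 26565 − 26030 = 535
nΣw² − (Σw)² = 20685 − 18769 = 1916; nΣz² − (Σz)² = 47544 − 36100 = 11444
r = 535 / √(1916 × 11444) = 535 / 4682.5959 ≈ 0.114

0.114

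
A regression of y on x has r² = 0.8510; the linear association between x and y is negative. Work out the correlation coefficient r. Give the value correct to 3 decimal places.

-0.922

|r| = √0.8510 = 0.922
The association is negative, so r = −0.922.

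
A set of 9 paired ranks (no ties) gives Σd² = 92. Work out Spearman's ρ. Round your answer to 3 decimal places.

0.233

ρ = 1 − 6Σd² / [n(n²−1)] = 1 − 6×92 / (9×80)
  = 1 − 552/720 = 1 − 0.7667 ≈ 0.233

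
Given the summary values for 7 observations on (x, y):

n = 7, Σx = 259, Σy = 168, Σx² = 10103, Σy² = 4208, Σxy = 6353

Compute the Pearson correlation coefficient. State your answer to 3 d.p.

r = (nΣxy − ΣxΣy) / √[(nΣx² − (Σx)²)(nΣy² − (Σy)²)]
Numerator: 7×6353 − 259×168 = 959
Denominator: √[(70721 − 67081)(29456 − 28224)] = √[3640 × 1232] = 2117.6591
r = 959 / 2117.6591 ≈ 0.453

0.453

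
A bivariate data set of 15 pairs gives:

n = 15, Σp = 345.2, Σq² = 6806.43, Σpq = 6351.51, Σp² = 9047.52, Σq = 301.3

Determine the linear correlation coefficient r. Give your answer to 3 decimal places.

r = (nΣpq − ΣpΣq) / √[(nΣp² − (Σp)²)(nΣq² − (Σq)²)]
Numerator: 15×6351.51 − 345.2×301.3 = -8736.11
Denominator: √[(135712.8 − 119163.04)(102096.45 − 90781.69)] = √[16549.76 × 11314.76] = 13684.1720
r = -8736.11 / 13684.1720 ≈ -0.638

-0.638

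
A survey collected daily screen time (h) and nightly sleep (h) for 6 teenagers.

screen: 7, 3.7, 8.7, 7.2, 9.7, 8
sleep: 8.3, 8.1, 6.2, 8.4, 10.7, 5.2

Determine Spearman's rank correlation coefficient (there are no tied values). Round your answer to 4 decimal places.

Rank screen: 2, 1, 5, 3, 6, 4
Rank sleep: 4, 3, 2, 5, 6, 1
d = rank(screen) − rank(sleep): -2, -2, 3, -2, 0, 3; Σd² = 30
ρ = 1 − 6Σd² / [n(n²−1)] = 1 − 6×30 / (6×35) = 1 − 180/210 ≈ 0.1429

0.1429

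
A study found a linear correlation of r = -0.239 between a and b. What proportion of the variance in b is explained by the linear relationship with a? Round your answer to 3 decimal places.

0.057

r² = (-0.239)² = 0.057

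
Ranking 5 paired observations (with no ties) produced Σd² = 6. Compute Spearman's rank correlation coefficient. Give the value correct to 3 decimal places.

ρ = 1 − 6Σd² / [n(n²−1)] = 1 − 6×6 / (5×24)
  = 1 − 36/120 = 1 − 0.3000 ≈ 0.700

0.700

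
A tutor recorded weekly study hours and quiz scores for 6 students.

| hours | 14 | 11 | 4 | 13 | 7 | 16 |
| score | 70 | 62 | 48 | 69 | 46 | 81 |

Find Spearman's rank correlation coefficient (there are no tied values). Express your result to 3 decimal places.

Rank hours: 5, 3, 1, 4, 2, 6
Rank score: 5, 3, 2, 4, 1, 6
d = rank(hours) − rank(score): 0, 0, -1, 0, 1, 0; Σd² = 2
ρ = 1 − 6Σd² / [n(n²−1)] = 1 − 6×2 / (6×35) = 1 − 12/210 ≈ 0.943

0.943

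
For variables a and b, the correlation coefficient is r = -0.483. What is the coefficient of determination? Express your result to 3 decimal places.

0.233

r² = (-0.483)² = 0.233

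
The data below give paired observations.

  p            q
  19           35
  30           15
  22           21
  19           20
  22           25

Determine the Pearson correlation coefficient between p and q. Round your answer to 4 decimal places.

-0.6765

n = 5, Σp = 112, Σq = 116, Σp² = 2590, Σq² = 2916, Σpq = 2507
nΣpq − ΣpΣq = 12535 − 12992 = -457
nΣp² − (Σp)² = 12950 − 12544 = 406; nΣq² − (Σq)² = 14580 − 13456 = 1124
r = -457 / √(406 × 1124) = -457 / 675.5324 ≈ -0.6765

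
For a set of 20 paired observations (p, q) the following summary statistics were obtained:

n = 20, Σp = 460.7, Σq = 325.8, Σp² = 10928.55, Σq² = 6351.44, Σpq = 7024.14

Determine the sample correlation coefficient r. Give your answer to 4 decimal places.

r = (nΣpq − ΣpΣq) / √[(nΣp² − (Σp)²)(nΣq² − (Σq)²)]
Numerator: 20×7024.14 − 460.7×325.8 = -9613.26
Denominator: √[(218571 − 212244.49)(127028.8 − 106145.64)] = √[6326.51 × 20883.16] = 11494.2386
r = -9613.26 / 11494.2386 ≈ -0.8364

-0.8364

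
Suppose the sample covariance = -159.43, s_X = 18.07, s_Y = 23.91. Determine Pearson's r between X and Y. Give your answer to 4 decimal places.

-0.3690

r = Cov(X,Y) / (s_X · s_Y) = -159.43 / (18.07 × 23.91)
  = -159.43 / 432.0537 ≈ -0.3690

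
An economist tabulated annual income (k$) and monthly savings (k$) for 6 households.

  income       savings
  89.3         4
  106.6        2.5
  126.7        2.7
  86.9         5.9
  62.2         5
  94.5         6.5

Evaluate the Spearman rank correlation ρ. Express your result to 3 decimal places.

-0.543

Rank income: 3, 5, 6, 2, 1, 4
Rank savings: 3, 1, 2, 5, 4, 6
d = rank(income) − rank(savings): 0, 4, 4, -3, -3, -2; Σd² = 54
ρ = 1 − 6Σd² / [n(n²−1)] = 1 − 6×54 / (6×35) = 1 − 324/210 ≈ -0.543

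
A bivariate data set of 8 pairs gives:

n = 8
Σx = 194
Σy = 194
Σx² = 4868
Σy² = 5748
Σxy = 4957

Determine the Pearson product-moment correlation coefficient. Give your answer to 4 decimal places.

r = (nΣxy − ΣxΣy) / √[(nΣx² − (Σx)²)(nΣy² − (Σy)²)]
Numerator: 8×4957 − 194×194 = 2020
Denominator: √[(38944 − 37636)(45984 − 37636)] = √[1308 × 8348] = 3304.4189
r = 2020 / 3304.4189 ≈ 0.6113

0.6113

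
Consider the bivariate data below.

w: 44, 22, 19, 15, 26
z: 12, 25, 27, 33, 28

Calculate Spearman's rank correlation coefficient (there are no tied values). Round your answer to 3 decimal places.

Rank w: 5, 3, 2, 1, 4
Rank z: 1, 2, 3, 5, 4
d = rank(w) − rank(z): 4, 1, -1, -4, 0; Σd² = 34
ρ = 1 − 6Σd² / [n(n²−1)] = 1 − 6×34 / (5×24) = 1 − 204/120 ≈ -0.700

-0.700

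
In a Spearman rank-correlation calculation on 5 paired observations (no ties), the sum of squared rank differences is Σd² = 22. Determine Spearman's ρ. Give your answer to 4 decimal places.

-0.1000

ρ = 1 − 6Σd² / [n(n²−1)] = 1 − 6×22 / (5×24)
  = 1 − 132/120 = 1 − 1.10000 ≈ -0.1000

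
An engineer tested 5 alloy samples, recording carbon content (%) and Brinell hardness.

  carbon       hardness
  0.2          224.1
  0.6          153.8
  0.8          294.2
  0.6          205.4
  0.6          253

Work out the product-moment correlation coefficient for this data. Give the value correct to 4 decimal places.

0.3135

n = 5, Σx = 2.8, Σy = 1130.5, Σx² = 1.76, Σy² = 266627.05, Σxy = 647.5
nΣxy − ΣxΣy = 3237.5 − 3165.4 = 72.1
nΣx² − (Σx)² = 8.8 − 7.84 = 0.96; nΣy² − (Σy)² = 1333135.25 − 1278030.25 = 55105
r = 72.1 / √(0.96 × 55105) = 72.1 / 230.0017 ≈ 0.3135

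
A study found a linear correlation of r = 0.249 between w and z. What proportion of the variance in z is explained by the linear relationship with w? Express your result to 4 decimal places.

r² = (0.249)² = 0.0620

0.0620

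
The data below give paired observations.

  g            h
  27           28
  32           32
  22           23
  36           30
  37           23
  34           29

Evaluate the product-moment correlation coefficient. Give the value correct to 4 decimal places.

0.3060

n = 6, Σg = 188, Σh = 165, Σg² = 6058, Σh² = 4607, Σgh = 5203
nΣgh − ΣgΣh = 31218 − 31020 = 198
nΣg² − (Σg)² = 36348 − 35344 = 1004; nΣh² − (Σh)² = 27642 − 27225 = 417
r = 198 / √(1004 × 417) = 198 / 647.0456 ≈ 0.3060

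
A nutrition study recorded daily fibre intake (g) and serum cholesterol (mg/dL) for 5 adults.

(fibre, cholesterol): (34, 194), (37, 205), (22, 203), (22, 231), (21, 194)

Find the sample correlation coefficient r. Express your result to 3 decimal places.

n = 5, Σx = 136, Σy = 1027, Σx² = 3934, Σy² = 211867, Σxy = 27803
nΣxy − ΣxΣy = 139015 − 139672 = -657
nΣx² − (Σx)² = 19670 − 18496 = 1174; nΣy² − (Σy)² = 1059335 − 1054729 = 4606
r = -657 / √(1174 × 4606) = -657 / 2325.3911 ≈ -0.283

-0.283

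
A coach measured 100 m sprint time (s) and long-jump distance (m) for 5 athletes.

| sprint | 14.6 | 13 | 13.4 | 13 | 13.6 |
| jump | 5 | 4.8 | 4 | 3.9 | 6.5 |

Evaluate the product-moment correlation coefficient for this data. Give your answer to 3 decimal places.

0.333

n = 5, Σx = 67.6, Σy = 24.2, Σx² = 915.68, Σy² = 121.5, Σxy = 328.1
nΣxy − ΣxΣy = 1640.5 − 1635.92 = 4.58
nΣx² − (Σx)² = 4578.4 − 4569.76 = 8.64; nΣy² − (Σy)² = 607.5 − 585.64 = 21.86
r = 4.58 / √(8.64 × 21.86) = 4.58 / 13.7430 ≈ 0.333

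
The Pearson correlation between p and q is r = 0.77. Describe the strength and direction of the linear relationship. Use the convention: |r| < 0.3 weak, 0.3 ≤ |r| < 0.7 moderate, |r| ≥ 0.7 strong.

r = 0.77 > 0 so the relationship is positive.
|r| = 0.77, which falls in the strong range.

strong positive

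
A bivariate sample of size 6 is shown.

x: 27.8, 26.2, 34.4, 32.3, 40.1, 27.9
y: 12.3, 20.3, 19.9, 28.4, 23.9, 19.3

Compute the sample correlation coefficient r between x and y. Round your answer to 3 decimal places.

0.496

n = 6, Σx = 188.7, Σy = 124.1, Σx² = 6072.35, Σy² = 2709.65, Σxy = 3972.54
nΣxy − ΣxΣy = 23835.24 − 23417.67 = 417.57
nΣx² − (Σx)² = 36434.1 − 35607.69 = 826.41; nΣy² − (Σy)² = 16257.9 − 15400.81 = 857.09
r = 417.57 / √(826.41 × 857.09) = 417.57 / 841.6102 ≈ 0.496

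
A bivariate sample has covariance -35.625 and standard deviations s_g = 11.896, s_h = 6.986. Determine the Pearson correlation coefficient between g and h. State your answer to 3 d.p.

-0.429

r = Cov(g,h) / (s_g · s_h) = -35.625 / (11.896 × 6.986)
  = -35.625 / 83.1055 ≈ -0.429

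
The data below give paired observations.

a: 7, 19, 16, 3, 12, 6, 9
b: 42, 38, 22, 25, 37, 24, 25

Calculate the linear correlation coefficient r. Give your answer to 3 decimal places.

0.231

n = 7, Σa = 72, Σb = 213, Σa² = 936, Σb² = 6887, Σab = 2256
nΣab − ΣaΣb = 15792 − 15336 = 456
nΣa² − (Σa)² = 6552 − 5184 = 1368; nΣb² − (Σb)² = 48209 − 45369 = 2840
r = 456 / √(1368 × 2840) = 456 / 1971.0708 ≈ 0.231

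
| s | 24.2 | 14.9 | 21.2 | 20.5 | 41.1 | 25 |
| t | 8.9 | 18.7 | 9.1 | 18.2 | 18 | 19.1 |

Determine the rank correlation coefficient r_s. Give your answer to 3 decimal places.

Rank s: 4, 1, 3, 2, 6, 5
Rank t: 1, 5, 2, 4, 3, 6
d = rank(s) − rank(t): 3, -4, 1, -2, 3, -1; Σd² = 40
ρ = 1 − 6Σd² / [n(n²−1)] = 1 − 6×40 / (6×35) = 1 − 240/210 ≈ -0.143

-0.143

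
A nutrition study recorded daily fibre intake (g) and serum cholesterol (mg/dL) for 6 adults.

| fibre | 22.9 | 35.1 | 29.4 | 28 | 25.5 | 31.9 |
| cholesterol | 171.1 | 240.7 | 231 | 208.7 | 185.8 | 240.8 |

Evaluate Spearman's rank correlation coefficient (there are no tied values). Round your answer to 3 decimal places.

0.943

Rank fibre: 1, 6, 4, 3, 2, 5
Rank cholesterol: 1, 5, 4, 3, 2, 6
d = rank(fibre) − rank(cholesterol): 0, 1, 0, 0, 0, -1; Σd² = 2
ρ = 1 − 6Σd² / [n(n²−1)] = 1 − 6×2 / (6×35) = 1 − 12/210 ≈ 0.943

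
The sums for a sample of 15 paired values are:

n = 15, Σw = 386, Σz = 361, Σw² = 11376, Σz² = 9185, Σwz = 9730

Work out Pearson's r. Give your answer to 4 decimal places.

r = (nΣwz − ΣwΣz) / √[(nΣw² − (Σw)²)(nΣz² − (Σz)²)]
Numerator: 15×9730 − 386×361 = 6604
Denominator: √[(170640 − 148996)(137775 − 130321)] = √[21644 × 7454] = 12701.7470
r = 6604 / 12701.7470 ≈ 0.5199

0.5199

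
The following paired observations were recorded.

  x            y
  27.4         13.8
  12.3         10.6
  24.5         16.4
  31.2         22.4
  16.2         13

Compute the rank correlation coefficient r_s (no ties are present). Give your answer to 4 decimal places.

0.9000

Rank x: 4, 1, 3, 5, 2
Rank y: 3, 1, 4, 5, 2
d = rank(x) − rank(y): 1, 0, -1, 0, 0; Σd² = 2
ρ = 1 − 6Σd² / [n(n²−1)] = 1 − 6×2 / (5×24) = 1 − 12/120 ≈ 0.9000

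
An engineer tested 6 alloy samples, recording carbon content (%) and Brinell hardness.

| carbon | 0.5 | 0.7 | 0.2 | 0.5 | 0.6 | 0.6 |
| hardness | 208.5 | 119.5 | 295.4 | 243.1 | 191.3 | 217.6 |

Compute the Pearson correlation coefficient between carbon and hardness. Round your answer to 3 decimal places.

-0.899

n = 6, Σx = 3.1, Σy = 1275.4, Σx² = 1.75, Σy² = 288056.72, Σxy = 613.87
nΣxy − ΣxΣy = 3683.22 − 3953.74 = -270.52
nΣx² − (Σx)² = 10.5 − 9.61 = 0.89; nΣy² − (Σy)² = 1728340.32 − 1626645.16 = 101695.16
r = -270.52 / √(0.89 × 101695.16) = -270.52 / 300.8466 ≈ -0.899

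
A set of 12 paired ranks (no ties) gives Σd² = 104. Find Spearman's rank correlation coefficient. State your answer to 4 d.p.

0.6364

ρ = 1 − 6Σd² / [n(n²−1)] = 1 − 6×104 / (12×143)
  = 1 − 624/1716 = 1 − 0.36364 ≈ 0.6364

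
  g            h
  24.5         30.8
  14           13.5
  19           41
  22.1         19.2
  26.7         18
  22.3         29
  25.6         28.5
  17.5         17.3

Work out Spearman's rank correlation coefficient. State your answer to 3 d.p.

0.333

Rank g: 6, 1, 3, 4, 8, 5, 7, 2
Rank h: 7, 1, 8, 4, 3, 6, 5, 2
d = rank(g) − rank(h): -1, 0, -5, 0, 5, -1, 2, 0; Σd² = 56
ρ = 1 − 6Σd² / [n(n²−1)] = 1 − 6×56 / (8×63) = 1 − 336/504 ≈ 0.333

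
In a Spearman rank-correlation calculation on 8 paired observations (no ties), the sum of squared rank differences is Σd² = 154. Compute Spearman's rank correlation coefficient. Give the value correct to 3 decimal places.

ρ = 1 − 6Σd² / [n(n²−1)] = 1 − 6×154 / (8×63)
  = 1 − 924/504 = 1 − 1.8333 ≈ -0.833

-0.833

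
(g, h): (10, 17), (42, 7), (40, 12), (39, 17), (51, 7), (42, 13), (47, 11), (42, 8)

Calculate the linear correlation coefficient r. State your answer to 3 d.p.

n = 8, Σg = 313, Σh = 92, Σg² = 13323, Σh² = 1174, Σgh = 3363
nΣgh − ΣgΣh = 26904 − 28796 = -1892
nΣg² − (Σg)² = 106584 − 97969 = 8615; nΣh² − (Σh)² = 9392 − 8464 = 928
r = -1892 / √(8615 × 928) = -1892 / 2827.4936 ≈ -0.669

-0.669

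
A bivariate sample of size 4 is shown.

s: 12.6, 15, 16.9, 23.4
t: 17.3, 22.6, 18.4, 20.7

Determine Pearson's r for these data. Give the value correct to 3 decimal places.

n = 4, Σs = 67.9, Σt = 79, Σs² = 1216.93, Σt² = 1577.1, Σst = 1352.32
nΣst − ΣsΣt = 5409.28 − 5364.1 = 45.18
nΣs² − (Σs)² = 4867.72 − 4610.41 = 257.31; nΣt² − (Σt)² = 6308.4 − 6241 = 67.4
r = 45.18 / √(257.31 × 67.4) = 45.18 / 131.6917 ≈ 0.343

0.343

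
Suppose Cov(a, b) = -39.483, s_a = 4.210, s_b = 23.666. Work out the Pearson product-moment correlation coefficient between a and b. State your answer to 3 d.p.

r = Cov(a,b) / (s_a · s_b) = -39.483 / (4.210 × 23.666)
  = -39.483 / 99.6339 ≈ -0.396

-0.396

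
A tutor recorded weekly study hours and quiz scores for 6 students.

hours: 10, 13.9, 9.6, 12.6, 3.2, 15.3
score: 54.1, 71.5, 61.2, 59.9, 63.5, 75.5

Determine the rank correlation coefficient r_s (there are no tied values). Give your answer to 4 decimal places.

Rank hours: 3, 5, 2, 4, 1, 6
Rank score: 1, 5, 3, 2, 4, 6
d = rank(hours) − rank(score): 2, 0, -1, 2, -3, 0; Σd² = 18
ρ = 1 − 6Σd² / [n(n²−1)] = 1 − 6×18 / (6×35) = 1 − 108/210 ≈ 0.4857

0.4857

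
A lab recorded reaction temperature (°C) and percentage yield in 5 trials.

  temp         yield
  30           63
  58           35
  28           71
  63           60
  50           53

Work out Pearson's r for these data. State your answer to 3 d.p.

n = 5, Σx = 229, Σy = 282, Σx² = 11517, Σy² = 16644, Σxy = 12338
nΣxy − ΣxΣy = 61690 − 64578 = -2888
nΣx² − (Σx)² = 57585 − 52441 = 5144; nΣy² − (Σy)² = 83220 − 79524 = 3696
r = -2888 / √(5144 × 3696) = -2888 / 4360.3009 ≈ -0.662

-0.662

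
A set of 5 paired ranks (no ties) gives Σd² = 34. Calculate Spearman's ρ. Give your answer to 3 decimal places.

ρ = 1 − 6Σd² / [n(n²−1)] = 1 − 6×34 / (5×24)
  = 1 − 204/120 = 1 − 1.7000 ≈ -0.700

-0.700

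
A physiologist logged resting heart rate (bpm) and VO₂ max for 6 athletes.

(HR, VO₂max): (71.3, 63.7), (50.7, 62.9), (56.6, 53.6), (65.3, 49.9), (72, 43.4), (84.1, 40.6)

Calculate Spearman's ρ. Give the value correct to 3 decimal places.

Rank HR: 4, 1, 2, 3, 5, 6
Rank VO₂max: 6, 5, 4, 3, 2, 1
d = rank(HR) − rank(VO₂max): -2, -4, -2, 0, 3, 5; Σd² = 58
ρ = 1 − 6Σd² / [n(n²−1)] = 1 − 6×58 / (6×35) = 1 − 348/210 ≈ -0.657

-0.657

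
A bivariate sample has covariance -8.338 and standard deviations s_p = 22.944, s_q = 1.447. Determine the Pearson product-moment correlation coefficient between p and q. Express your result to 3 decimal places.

r = Cov(p,q) / (s_p · s_q) = -8.338 / (22.944 × 1.447)
  = -8.338 / 33.2000 ≈ -0.251

-0.251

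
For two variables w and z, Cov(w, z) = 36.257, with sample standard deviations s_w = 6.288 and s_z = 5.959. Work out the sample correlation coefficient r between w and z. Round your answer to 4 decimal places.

0.9676

r = Cov(w,z) / (s_w · s_z) = 36.257 / (6.288 × 5.959)
  = 36.257 / 37.4702 ≈ 0.9676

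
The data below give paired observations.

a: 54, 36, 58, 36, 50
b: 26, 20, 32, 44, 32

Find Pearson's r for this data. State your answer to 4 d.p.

-0.1183

n = 5, Σa = 234, Σb = 154, Σa² = 11372, Σb² = 5060, Σab = 7164
nΣab − ΣaΣb = 35820 − 36036 = -216
nΣa² − (Σa)² = 56860 − 54756 = 2104; nΣb² − (Σb)² = 25300 − 23716 = 1584
r = -216 / √(2104 × 1584) = -216 / 1825.5783 ≈ -0.1183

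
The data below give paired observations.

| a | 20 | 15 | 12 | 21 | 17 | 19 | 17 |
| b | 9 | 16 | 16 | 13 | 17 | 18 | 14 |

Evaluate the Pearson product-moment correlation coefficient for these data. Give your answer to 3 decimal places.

n = 7, Σa = 121, Σb = 103, Σa² = 2149, Σb² = 1571, Σab = 1754
nΣab − ΣaΣb = 12278 − 12463 = -185
nΣa² − (Σa)² = 15043 − 14641 = 402; nΣb² − (Σb)² = 10997 − 10609 = 388
r = -185 / √(402 × 388) = -185 / 394.9380 ≈ -0.468

-0.468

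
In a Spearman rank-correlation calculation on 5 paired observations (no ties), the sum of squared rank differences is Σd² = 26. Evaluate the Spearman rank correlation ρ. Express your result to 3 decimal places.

ρ = 1 − 6Σd² / [n(n²−1)] = 1 − 6×26 / (5×24)
  = 1 − 156/120 = 1 − 1.3000 ≈ -0.300

-0.300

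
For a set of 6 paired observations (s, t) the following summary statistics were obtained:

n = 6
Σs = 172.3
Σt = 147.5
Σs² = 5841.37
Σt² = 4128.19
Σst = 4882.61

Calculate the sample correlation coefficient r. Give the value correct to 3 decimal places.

r = (nΣst − ΣsΣt) / √[(nΣs² − (Σs)²)(nΣt² − (Σt)²)]
Numerator: 6×4882.61 − 172.3×147.5 = 3881.41
Denominator: √[(35048.22 − 29687.29)(24769.14 − 21756.25)] = √[5360.93 × 3012.89] = 4018.9417
r = 3881.41 / 4018.9417 ≈ 0.966

0.966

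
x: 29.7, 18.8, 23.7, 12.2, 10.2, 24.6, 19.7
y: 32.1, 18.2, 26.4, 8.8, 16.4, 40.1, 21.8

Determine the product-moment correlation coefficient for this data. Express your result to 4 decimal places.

0.8333

n = 7, Σx = 138.9, Σy = 163.8, Σx² = 3043.35, Σy² = 4488.26, Σxy = 3611.77
nΣxy − ΣxΣy = 25282.39 − 22751.82 = 2530.57
nΣx² − (Σx)² = 21303.45 − 19293.21 = 2010.24; nΣy² − (Σy)² = 31417.82 − 26830.44 = 4587.38
r = 2530.57 / √(2010.24 × 4587.38) = 2530.57 / 3036.7309 ≈ 0.8333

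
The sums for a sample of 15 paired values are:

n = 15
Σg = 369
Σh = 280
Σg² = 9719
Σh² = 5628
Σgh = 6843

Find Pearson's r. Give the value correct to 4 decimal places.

-0.0887

r = (nΣgh − ΣgΣh) / √[(nΣg² − (Σg)²)(nΣh² − (Σh)²)]
Numerator: 15×6843 − 369×280 = -675
Denominator: √[(145785 − 136161)(84420 − 78400)] = √[9624 × 6020] = 7611.6017
r = -675 / 7611.6017 ≈ -0.0887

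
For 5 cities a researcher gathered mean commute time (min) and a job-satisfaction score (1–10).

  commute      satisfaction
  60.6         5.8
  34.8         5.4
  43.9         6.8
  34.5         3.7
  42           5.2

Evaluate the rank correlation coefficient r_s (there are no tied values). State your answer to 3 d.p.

Rank commute: 5, 2, 4, 1, 3
Rank satisfaction: 4, 3, 5, 1, 2
d = rank(commute) − rank(satisfaction): 1, -1, -1, 0, 1; Σd² = 4
ρ = 1 − 6Σd² / [n(n²−1)] = 1 − 6×4 / (5×24) = 1 − 24/120 ≈ 0.800

0.800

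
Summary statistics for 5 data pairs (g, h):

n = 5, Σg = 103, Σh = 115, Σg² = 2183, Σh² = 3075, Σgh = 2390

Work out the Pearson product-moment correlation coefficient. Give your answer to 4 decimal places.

r = (nΣgh − ΣgΣh) / √[(nΣg² − (Σg)²)(nΣh² − (Σh)²)]
Numerator: 5×2390 − 103×115 = 105
Denominator: √[(10915 − 10609)(15375 − 13225)] = √[306 × 2150] = 811.1104
r = 105 / 811.1104 ≈ 0.1295

0.1295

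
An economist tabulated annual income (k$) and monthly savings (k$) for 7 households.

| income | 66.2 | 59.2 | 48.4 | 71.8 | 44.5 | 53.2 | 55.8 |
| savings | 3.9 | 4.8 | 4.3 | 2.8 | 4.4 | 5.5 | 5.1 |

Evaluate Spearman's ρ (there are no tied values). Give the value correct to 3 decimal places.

Rank income: 6, 5, 2, 7, 1, 3, 4
Rank savings: 2, 5, 3, 1, 4, 7, 6
d = rank(income) − rank(savings): 4, 0, -1, 6, -3, -4, -2; Σd² = 82
ρ = 1 − 6Σd² / [n(n²−1)] = 1 − 6×82 / (7×48) = 1 − 492/336 ≈ -0.464

-0.464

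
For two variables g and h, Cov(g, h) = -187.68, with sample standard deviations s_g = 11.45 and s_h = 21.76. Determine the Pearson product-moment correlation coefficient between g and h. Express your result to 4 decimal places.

-0.7533

r = Cov(g,h) / (s_g · s_h) = -187.68 / (11.45 × 21.76)
  = -187.68 / 249.1520 ≈ -0.7533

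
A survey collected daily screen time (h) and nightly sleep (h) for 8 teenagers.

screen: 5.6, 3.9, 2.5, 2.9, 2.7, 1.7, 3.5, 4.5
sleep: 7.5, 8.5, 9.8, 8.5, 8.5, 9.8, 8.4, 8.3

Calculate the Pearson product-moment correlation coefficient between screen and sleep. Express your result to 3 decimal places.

n = 8, Σx = 27.3, Σy = 69.3, Σx² = 103.91, Σy² = 604.53, Σxy = 230.66
nΣxy − ΣxΣy = 1845.28 − 1891.89 = -46.61
nΣx² − (Σx)² = 831.28 − 745.29 = 85.99; nΣy² − (Σy)² = 4836.24 − 4802.49 = 33.75
r = -46.61 / √(85.99 × 33.75) = -46.61 / 53.8717 ≈ -0.865

-0.865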